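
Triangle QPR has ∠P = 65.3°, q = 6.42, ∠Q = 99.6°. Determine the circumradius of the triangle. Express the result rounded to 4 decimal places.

The third angle is ∠R = 180° − ∠Q − ∠P = 15.10°.
Law of sines: p = q·sin P/sin Q ≈ 5.9155.
Law of sines: r = q·sin R/sin Q ≈ 1.6962.
Circumradius = q/(2 sin Q) ≈ 3.2556.

3.2556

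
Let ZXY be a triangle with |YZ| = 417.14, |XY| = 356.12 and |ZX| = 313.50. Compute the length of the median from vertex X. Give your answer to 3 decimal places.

262.774

Median from X: ½√(2·|ZX|² + 2·|XY|² − |YZ|²) ≈ 262.77.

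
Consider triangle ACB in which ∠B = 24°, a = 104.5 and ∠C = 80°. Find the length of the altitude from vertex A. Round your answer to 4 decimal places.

The third angle is ∠A = 180° − ∠C − ∠B = 76.00°.
Law of sines: c = a·sin C/sin A ≈ 106.06.
Law of sines: b = a·sin B/sin A ≈ 43.805.
Area = ½·a·c·sin B ≈ 2254.
The altitude from A has length 2·area/a ≈ 43.14.

h_A ≈ 43.1397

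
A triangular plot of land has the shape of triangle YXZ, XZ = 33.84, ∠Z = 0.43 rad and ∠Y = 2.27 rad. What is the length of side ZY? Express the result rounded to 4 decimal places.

18.8965

The third angle is ∠X = π − ∠Z − ∠Y = 0.442 rad.
Law of sines: ZY = XZ·sin X/sin Y ≈ 18.897.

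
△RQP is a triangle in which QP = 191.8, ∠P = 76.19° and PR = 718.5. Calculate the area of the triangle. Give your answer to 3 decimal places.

area ≈ 66912.312

Area = ½·QP·PR·sin P ≈ 66912.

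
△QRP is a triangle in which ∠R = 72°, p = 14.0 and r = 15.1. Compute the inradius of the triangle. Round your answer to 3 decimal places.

Law of sines: sin P = p·sin R/r ≈ 0.88177.
Since r ≥ p, only the acute value applies: ∠P ≈ 61.86°.
Then ∠Q = 180° − ∠R − ∠P ≈ 46.14°.
Law of sines gives q = r·sin Q/sin R ≈ 11.448.
Area = ½·r·p·sin Q ≈ 76.217.
Semiperimeter s = (11.448+15.1+14)/2 = 20.274.
Inradius = area/s = 76.217/20.274 ≈ 3.7593.

3.759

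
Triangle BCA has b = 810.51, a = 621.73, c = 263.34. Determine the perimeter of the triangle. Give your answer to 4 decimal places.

Perimeter = 810.51 + 263.34 + 621.73 = 1695.6.

perimeter ≈ 1695.5800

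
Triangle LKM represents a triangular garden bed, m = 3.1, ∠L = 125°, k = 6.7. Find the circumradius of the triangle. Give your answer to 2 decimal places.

5.40

By the law of cosines, l² = k² + m² − 2·k·m·cos L = 78.326, so l ≈ 8.8502.
Area = ½·k·m·sin L ≈ 8.5069.
Circumradius = l/(2 sin L) ≈ 5.4021.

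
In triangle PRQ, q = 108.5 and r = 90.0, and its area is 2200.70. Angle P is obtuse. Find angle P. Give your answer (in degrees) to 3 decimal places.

From area = ½·r·q·sin P, we get sin P = 2·area/(r·q) ≈ 0.45073.
Taking the obtuse solution, ∠P ≈ 153.21°.

∠P ≈ 153.209°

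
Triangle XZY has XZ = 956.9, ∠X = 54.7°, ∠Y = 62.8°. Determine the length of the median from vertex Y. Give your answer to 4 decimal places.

The third angle is ∠Z = 180° − ∠Y − ∠X = 62.50°.
Law of sines: ZY = XZ·sin X/sin Y ≈ 878.06.
Law of sines: YX = XZ·sin Z/sin Y ≈ 954.31.
Median from Y: ½√(2·ZY² + 2·YX² − XZ²) ≈ 782.26.

m_Y ≈ 782.2640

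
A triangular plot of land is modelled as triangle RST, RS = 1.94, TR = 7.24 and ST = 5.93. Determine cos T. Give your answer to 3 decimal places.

cos T ≈ 0.976

By the law of cosines, cos T = (ST² + TR² − RS²) / (2·ST·TR) ≈ 0.97615, so ∠T ≈ 12.54°.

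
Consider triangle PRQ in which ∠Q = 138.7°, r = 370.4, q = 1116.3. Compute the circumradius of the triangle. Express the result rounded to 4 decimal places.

Law of sines: sin R = r·sin Q/q ≈ 0.21900.
Since q ≥ r, only the acute value applies: ∠R ≈ 12.65°.
Then ∠P = 180° − ∠Q − ∠R ≈ 28.65°.
Law of sines gives p = q·sin P/sin Q ≈ 810.93.
Circumradius = q/(2 sin Q) ≈ 845.68.

845.6797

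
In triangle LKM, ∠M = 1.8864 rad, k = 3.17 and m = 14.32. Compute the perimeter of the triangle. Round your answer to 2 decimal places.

Law of sines: sin K = k·sin M/m ≈ 0.21044.
Since m ≥ k, only the acute value applies: ∠K ≈ 0.2120 rad.
Then ∠L = π − ∠M − ∠K ≈ 1.0432 rad.
Law of sines gives l = m·sin L/sin M ≈ 13.015.
Semiperimeter s = (13.015+3.17+14.32)/2 = 15.253.
Perimeter = 13.015 + 3.17 + 14.32 = 30.505.

30.51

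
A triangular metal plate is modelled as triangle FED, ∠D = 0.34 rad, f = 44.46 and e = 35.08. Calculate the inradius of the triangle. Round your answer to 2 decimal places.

r ≈ 5.43

By the law of cosines, d² = f² + e² − 2·f·e·cos D = 266.55, so d ≈ 16.326.
Area = ½·f·e·sin D ≈ 260.06.
Semiperimeter s = (44.46+35.08+16.326)/2 = 47.933.
Inradius = area/s = 260.06/47.933 ≈ 5.4255.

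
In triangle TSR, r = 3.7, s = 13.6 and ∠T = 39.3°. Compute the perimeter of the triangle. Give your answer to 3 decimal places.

perimeter ≈ 28.290

By the law of cosines, t² = s² + r² − 2·s·r·cos T = 120.77, so t ≈ 10.99.
Semiperimeter p = (10.99+13.6+3.7)/2 = 14.145.
Perimeter = 10.99 + 13.6 + 3.7 = 28.29.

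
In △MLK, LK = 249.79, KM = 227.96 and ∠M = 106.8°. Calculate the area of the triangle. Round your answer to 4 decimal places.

Law of sines: sin L = KM·sin M/LK ≈ 0.87366.
Since LK ≥ KM, only the acute value applies: ∠L ≈ 60.89°.
Then ∠K = 180° − ∠M − ∠L ≈ 12.31°.
Law of sines gives ML = LK·sin K/sin M ≈ 55.646.
Area = ½·LK·KM·sin K ≈ 6071.8.

area ≈ 6071.8433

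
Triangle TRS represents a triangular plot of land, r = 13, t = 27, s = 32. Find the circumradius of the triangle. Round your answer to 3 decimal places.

By the law of cosines, cos T = (r² + s² − t²) / (2·r·s) ≈ 0.55769, so ∠T ≈ 56.10°.
Circumradius = t/(2 sin T) ≈ 16.264.

16.264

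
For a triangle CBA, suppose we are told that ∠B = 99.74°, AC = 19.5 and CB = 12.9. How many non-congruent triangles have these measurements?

CB·sin B = 12.9·sin(99.74°) ≈ 12.71.
Since ∠B is not acute, a triangle exists only if AC > CB; here AC > CB, so there is exactly one triangle.

1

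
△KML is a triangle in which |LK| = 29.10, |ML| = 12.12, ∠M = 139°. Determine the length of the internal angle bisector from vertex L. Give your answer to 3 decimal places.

16.702

Law of sines: sin K = |ML|·sin M/|LK| ≈ 0.27325.
Since |LK| ≥ |ML|, only the acute value applies: ∠K ≈ 15.86°.
Then ∠L = 180° − ∠M − ∠K ≈ 25.14°.
Law of sines gives |KM| = |LK|·sin L/sin M ≈ 18.846.
The bisector from L has length 2·|ML|·|LK|·cos(∠L/2)/(|ML|+|LK|) ≈ 16.702.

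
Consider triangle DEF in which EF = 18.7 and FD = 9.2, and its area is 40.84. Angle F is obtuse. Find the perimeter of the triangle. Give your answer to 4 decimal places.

From area = ½·EF·FD·sin F, we get sin F = 2·area/(EF·FD) ≈ 0.47477.
Taking the obtuse solution, ∠F ≈ 151.66°.
Law of cosines then gives DE ≈ 27.151.
Perimeter = 18.7 + 9.2 + 27.151 = 55.051.

perimeter ≈ 55.0506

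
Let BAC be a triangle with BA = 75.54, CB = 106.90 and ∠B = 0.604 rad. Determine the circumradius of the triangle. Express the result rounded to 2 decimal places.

R ≈ 54.56

By the law of cosines, AC² = CB² + BA² − 2·CB·BA·cos B = 3840.9, so AC ≈ 61.975.
Area = ½·CB·BA·sin B ≈ 2293.1.
Circumradius = AC/(2 sin B) ≈ 54.562.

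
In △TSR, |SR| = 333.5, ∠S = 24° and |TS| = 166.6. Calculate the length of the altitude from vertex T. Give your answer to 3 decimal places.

h_T ≈ 67.762

By the law of cosines, |RT|² = |TS|² + |SR|² − 2·|TS|·|SR|·cos S = 37463, so |RT| ≈ 193.55.
Area = ½·|TS|·|SR|·sin S ≈ 11299.
The altitude from T has length 2·area/|SR| ≈ 67.762.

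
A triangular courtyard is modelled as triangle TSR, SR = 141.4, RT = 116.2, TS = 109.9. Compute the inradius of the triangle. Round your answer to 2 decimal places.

Semiperimeter s = (141.4 + 116.2 + 109.9)/2 = 183.75.
Heron's formula: area = √(183.75·42.35·67.55·73.85) ≈ 6230.6.
Inradius = area/s = 6230.6/183.75 ≈ 33.908.

r ≈ 33.91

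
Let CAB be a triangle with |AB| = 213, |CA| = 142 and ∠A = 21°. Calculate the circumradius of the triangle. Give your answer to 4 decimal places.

By the law of cosines, |BC|² = |CA|² + |AB|² − 2·|CA|·|AB|·cos A = 9058.9, so |BC| ≈ 95.178.
Area = ½·|CA|·|AB|·sin A ≈ 5419.6.
Circumradius = |BC|/(2 sin A) ≈ 132.79.

132.7937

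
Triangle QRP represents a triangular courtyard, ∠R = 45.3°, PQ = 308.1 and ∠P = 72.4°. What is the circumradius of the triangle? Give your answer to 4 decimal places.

216.7278

The third angle is ∠Q = 180° − ∠R − ∠P = 62.30°.
Law of sines: RP = PQ·sin Q/sin R ≈ 383.78.
Law of sines: QR = PQ·sin P/sin R ≈ 413.17.
Circumradius = PQ/(2 sin R) ≈ 216.73.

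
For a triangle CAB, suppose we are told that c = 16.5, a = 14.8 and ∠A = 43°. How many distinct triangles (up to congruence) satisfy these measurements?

2

c·sin A = 16.5·sin(43°) ≈ 11.25.
Since c sin A < a < c (11.25 < 14.8 < 16.5), two triangles exist.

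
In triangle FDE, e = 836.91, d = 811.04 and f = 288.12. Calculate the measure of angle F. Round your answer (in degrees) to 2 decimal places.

By the law of cosines, cos F = (d² + e² − f²) / (2·d·e) ≈ 0.93934, so ∠F ≈ 20.06°.

∠F ≈ 20.06°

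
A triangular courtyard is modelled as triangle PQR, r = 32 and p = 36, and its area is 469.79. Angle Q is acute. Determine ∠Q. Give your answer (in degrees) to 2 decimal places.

∠Q ≈ 54.65°

From area = ½·r·p·sin Q, we get sin Q = 2·area/(r·p) ≈ 0.81561.
Taking the acute solution, ∠Q ≈ 54.65°.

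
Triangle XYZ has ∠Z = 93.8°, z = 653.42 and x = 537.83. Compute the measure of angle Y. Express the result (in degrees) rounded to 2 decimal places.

Law of sines: sin X = x·sin Z/z ≈ 0.82129.
Since z ≥ x, only the acute value applies: ∠X ≈ 55.21°.
Then ∠Y = 180° − ∠Z − ∠X ≈ 30.99°.

∠Y ≈ 30.99°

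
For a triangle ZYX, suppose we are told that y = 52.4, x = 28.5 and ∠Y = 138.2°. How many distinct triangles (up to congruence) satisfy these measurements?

x·sin Y = 28.5·sin(138.2°) ≈ 19.
Since ∠Y is not acute, a triangle exists only if y > x; here y > x, so there is exactly one triangle.

1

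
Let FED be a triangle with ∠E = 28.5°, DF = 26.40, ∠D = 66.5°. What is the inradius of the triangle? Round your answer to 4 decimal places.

10.0896

The third angle is ∠F = 180° − ∠E − ∠D = 85.00°.
Law of sines: ED = DF·sin F/sin E ≈ 55.117.
Law of sines: FE = DF·sin D/sin E ≈ 50.739.
Area = ½·DF·ED·sin D ≈ 667.2.
Semiperimeter s = (55.117+26.4+50.739)/2 = 66.128.
Inradius = area/s = 667.2/66.128 ≈ 10.09.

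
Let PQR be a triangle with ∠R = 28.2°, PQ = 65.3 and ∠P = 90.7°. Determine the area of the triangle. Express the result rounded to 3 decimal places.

area ≈ 3949.608

The third angle is ∠Q = 180° − ∠R − ∠P = 61.10°.
Law of sines: QR = PQ·sin P/sin R ≈ 138.18.
Law of sines: RP = PQ·sin Q/sin R ≈ 120.98.
Area = ½·PQ·QR·sin Q ≈ 3949.6.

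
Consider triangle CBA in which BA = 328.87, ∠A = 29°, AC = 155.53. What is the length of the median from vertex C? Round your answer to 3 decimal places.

By the law of cosines, CB² = BA² + AC² − 2·BA·AC·cos A = 42873, so CB ≈ 207.06.
Median from C: ½√(2·AC² + 2·CB² − BA²) ≈ 80.575.

80.575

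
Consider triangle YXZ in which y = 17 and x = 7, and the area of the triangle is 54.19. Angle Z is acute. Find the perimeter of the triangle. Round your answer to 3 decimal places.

From area = ½·y·x·sin Z, we get sin Z = 2·area/(y·x) ≈ 0.91076.
Taking the acute solution, ∠Z ≈ 65.61°.
Law of cosines then gives z ≈ 15.483.
Perimeter = 17 + 7 + 15.483 = 39.483.

perimeter ≈ 39.483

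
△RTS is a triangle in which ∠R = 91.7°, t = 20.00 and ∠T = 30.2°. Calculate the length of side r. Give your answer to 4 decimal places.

39.7424

The third angle is ∠S = 180° − ∠R − ∠T = 58.10°.
Law of sines: r = t·sin R/sin T ≈ 39.742.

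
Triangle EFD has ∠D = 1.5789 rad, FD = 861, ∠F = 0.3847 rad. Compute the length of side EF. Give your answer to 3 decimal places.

The third angle is ∠E = π − ∠F − ∠D = 1.1780 rad.
Law of sines: EF = FD·sin D/sin E ≈ 931.95.

931.949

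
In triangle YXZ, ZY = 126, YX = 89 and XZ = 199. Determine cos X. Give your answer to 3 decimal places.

cos X ≈ 0.893

By the law of cosines, cos X = (YX² + XZ² − ZY²) / (2·YX·XZ) ≈ 0.89340, so ∠X ≈ 26.70°.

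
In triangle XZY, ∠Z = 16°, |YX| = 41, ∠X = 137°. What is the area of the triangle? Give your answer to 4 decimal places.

The third angle is ∠Y = 180° − ∠X − ∠Z = 27.00°.
Law of sines: |ZY| = |YX|·sin X/sin Z ≈ 101.44.
Law of sines: |XZ| = |YX|·sin Y/sin Z ≈ 67.529.
Area = ½·|YX|·|ZY|·sin Y ≈ 944.13.

944.1255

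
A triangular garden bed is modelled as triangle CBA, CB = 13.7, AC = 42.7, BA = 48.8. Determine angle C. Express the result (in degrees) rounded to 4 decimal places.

108.4597

By the law of cosines, cos C = (AC² + CB² − BA²) / (2·AC·CB) ≈ -0.31664, so ∠C ≈ 108.46°.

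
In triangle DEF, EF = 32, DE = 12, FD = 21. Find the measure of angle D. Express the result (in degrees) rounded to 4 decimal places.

∠D ≈ 150.5788°

By the law of cosines, cos D = (FD² + DE² − EF²) / (2·FD·DE) ≈ -0.87103, so ∠D ≈ 150.58°.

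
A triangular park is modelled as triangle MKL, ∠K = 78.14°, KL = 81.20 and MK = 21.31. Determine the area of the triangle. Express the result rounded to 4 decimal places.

Area = ½·MK·KL·sin K ≈ 846.72.

area ≈ 846.7166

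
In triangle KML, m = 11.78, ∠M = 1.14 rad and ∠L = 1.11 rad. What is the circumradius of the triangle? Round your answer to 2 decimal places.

6.48

The third angle is ∠K = π − ∠M − ∠L = 0.892 rad.
Law of sines: k = m·sin K/sin M ≈ 10.087.
Law of sines: l = m·sin L/sin M ≈ 11.612.
Circumradius = m/(2 sin M) ≈ 6.4823.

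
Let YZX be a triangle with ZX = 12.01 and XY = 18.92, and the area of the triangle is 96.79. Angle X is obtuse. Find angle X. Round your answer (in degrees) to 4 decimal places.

From area = ½·ZX·XY·sin X, we get sin X = 2·area/(ZX·XY) ≈ 0.85192.
Taking the obtuse solution, ∠X ≈ 121.58°.

∠X ≈ 121.5794°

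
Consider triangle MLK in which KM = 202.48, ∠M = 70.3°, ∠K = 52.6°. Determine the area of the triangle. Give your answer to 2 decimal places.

area ≈ 18260.20

The third angle is ∠L = 180° − ∠K − ∠M = 57.10°.
Law of sines: LK = KM·sin M/sin L ≈ 227.04.
Law of sines: ML = KM·sin K/sin L ≈ 191.58.
Area = ½·KM·LK·sin K ≈ 18260.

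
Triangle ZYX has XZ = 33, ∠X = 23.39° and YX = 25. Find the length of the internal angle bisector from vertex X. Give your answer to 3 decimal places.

By the law of cosines, ZY² = YX² + XZ² − 2·YX·XZ·cos X = 199.59, so ZY ≈ 14.128.
The bisector from X has length 2·YX·XZ·cos(∠X/2)/(YX+XZ) ≈ 27.858.

27.858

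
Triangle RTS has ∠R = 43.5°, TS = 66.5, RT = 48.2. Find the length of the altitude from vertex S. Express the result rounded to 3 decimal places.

h_S ≈ 63.738

Law of sines: sin S = RT·sin R/TS ≈ 0.49893.
Since TS ≥ RT, only the acute value applies: ∠S ≈ 29.93°.
Then ∠T = 180° − ∠R − ∠S ≈ 106.57°.
Law of sines gives SR = TS·sin T/sin R ≈ 92.595.
Area = ½·TS·RT·sin T ≈ 1536.1.
The altitude from S has length 2·area/RT ≈ 63.738.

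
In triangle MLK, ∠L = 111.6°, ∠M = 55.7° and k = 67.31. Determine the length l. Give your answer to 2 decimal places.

284.67

The third angle is ∠K = 180° − ∠M − ∠L = 12.70°.
Law of sines: l = k·sin L/sin K ≈ 284.67.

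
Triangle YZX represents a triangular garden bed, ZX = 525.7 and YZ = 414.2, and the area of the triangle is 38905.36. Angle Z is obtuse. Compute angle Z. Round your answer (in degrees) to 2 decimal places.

From area = ½·YZ·ZX·sin Z, we get sin Z = 2·area/(YZ·ZX) ≈ 0.35735.
Taking the obtuse solution, ∠Z ≈ 159.06°.

∠Z ≈ 159.06°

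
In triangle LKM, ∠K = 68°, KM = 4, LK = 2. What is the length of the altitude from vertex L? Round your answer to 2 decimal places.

1.85

By the law of cosines, ML² = LK² + KM² − 2·LK·KM·cos K = 14.006, so ML ≈ 3.7425.
Area = ½·LK·KM·sin K ≈ 3.7087.
The altitude from L has length 2·area/KM ≈ 1.8544.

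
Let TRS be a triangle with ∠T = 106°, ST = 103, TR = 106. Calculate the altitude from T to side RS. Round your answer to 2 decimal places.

By the law of cosines, RS² = ST² + TR² − 2·ST·TR·cos T = 27864, so RS ≈ 166.92.
Area = ½·ST·TR·sin T ≈ 5247.5.
The altitude from T has length 2·area/RS ≈ 62.873.

62.87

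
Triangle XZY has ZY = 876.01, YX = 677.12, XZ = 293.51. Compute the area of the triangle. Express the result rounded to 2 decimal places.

Semiperimeter s = (876.01 + 677.12 + 293.51)/2 = 923.32.
Heron's formula: area = √(923.32·47.31·246.2·629.81) ≈ 82300.

area ≈ 82300.30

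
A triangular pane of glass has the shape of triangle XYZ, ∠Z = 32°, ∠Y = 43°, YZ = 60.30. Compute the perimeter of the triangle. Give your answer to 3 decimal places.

The third angle is ∠X = 180° − ∠Y − ∠Z = 105.00°.
Law of sines: ZX = YZ·sin Y/sin X ≈ 42.575.
Law of sines: XY = YZ·sin Z/sin X ≈ 33.081.
Semiperimeter s = (60.3+42.575+33.081)/2 = 67.978.
Perimeter = 60.3 + 42.575 + 33.081 = 135.96.

perimeter ≈ 135.957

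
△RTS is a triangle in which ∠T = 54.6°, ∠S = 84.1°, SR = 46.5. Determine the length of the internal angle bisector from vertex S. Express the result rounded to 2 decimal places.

The third angle is ∠R = 180° − ∠T − ∠S = 41.30°.
Law of sines: TS = SR·sin R/sin T ≈ 37.651.
Law of sines: RT = SR·sin S/sin T ≈ 56.744.
The bisector from S has length 2·TS·SR·cos(∠S/2)/(TS+SR) ≈ 30.898.

t_S ≈ 30.90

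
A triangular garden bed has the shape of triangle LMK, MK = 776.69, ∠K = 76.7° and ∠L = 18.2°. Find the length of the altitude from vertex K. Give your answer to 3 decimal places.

h_K ≈ 773.851

The third angle is ∠M = 180° − ∠K − ∠L = 85.10°.
Law of sines: KL = MK·sin M/sin L ≈ 2477.6.
Law of sines: LM = MK·sin K/sin L ≈ 2420.
Area = ½·MK·KL·sin K ≈ 9.3637e+05.
The altitude from K has length 2·area/LM ≈ 773.85.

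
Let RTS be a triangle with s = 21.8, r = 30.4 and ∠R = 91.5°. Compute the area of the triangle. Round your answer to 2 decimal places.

area ≈ 224.73

Law of sines: sin S = s·sin R/r ≈ 0.71686.
Since r ≥ s, only the acute value applies: ∠S ≈ 45.80°.
Then ∠T = 180° − ∠R − ∠S ≈ 42.70°.
Law of sines gives t = r·sin T/sin R ≈ 20.625.
Area = ½·r·s·sin T ≈ 224.73.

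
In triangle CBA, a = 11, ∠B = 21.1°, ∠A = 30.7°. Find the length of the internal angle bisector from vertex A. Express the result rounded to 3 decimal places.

The third angle is ∠C = 180° − ∠B − ∠A = 128.20°.
Law of sines: c = a·sin C/sin A ≈ 16.932.
Law of sines: b = a·sin B/sin A ≈ 7.7564.
The bisector from A has length 2·c·b·cos(∠A/2)/(c+b) ≈ 10.26.

t_A ≈ 10.260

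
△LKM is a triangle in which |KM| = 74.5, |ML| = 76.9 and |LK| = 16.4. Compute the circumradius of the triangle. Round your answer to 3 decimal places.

By the law of cosines, cos L = (|ML|² + |LK|² − |KM|²) / (2·|ML|·|LK|) ≈ 0.25069, so ∠L ≈ 75.48°.
Circumradius = |KM|/(2 sin L) ≈ 38.479.

R ≈ 38.479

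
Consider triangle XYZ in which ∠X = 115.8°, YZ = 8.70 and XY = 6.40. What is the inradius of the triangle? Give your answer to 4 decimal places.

r ≈ 1.1421

Law of sines: sin Z = XY·sin X/YZ ≈ 0.66230.
Since YZ ≥ XY, only the acute value applies: ∠Z ≈ 41.48°.
Then ∠Y = 180° − ∠X − ∠Z ≈ 22.72°.
Law of sines gives ZX = YZ·sin Y/sin X ≈ 3.7329.
Area = ½·YZ·XY·sin Y ≈ 10.754.
Semiperimeter s = (8.7+3.7329+6.4)/2 = 9.4164.
Inradius = area/s = 10.754/9.4164 ≈ 1.1421.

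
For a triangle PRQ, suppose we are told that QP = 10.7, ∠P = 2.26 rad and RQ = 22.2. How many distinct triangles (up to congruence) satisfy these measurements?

QP·sin P = 10.7·sin(2.26 rad) ≈ 8.258.
Since ∠P is not acute, a triangle exists only if RQ > QP; here RQ > QP, so there is exactly one triangle.

1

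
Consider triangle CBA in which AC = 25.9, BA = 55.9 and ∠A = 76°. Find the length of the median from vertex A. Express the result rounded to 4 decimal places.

By the law of cosines, CB² = BA² + AC² − 2·BA·AC·cos A = 3095.1, so CB ≈ 55.634.
Median from A: ½√(2·BA² + 2·AC² − CB²) ≈ 33.527.

m_A ≈ 33.5266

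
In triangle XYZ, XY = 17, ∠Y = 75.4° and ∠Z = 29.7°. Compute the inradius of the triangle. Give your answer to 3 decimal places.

The third angle is ∠X = 180° − ∠Y − ∠Z = 74.90°.
Law of sines: YZ = XY·sin X/sin Z ≈ 33.127.
Law of sines: ZX = XY·sin Y/sin Z ≈ 33.204.
Area = ½·XY·YZ·sin Y ≈ 272.49.
Semiperimeter s = (33.127+33.204+17)/2 = 41.665.
Inradius = area/s = 272.49/41.665 ≈ 6.5399.

r ≈ 6.540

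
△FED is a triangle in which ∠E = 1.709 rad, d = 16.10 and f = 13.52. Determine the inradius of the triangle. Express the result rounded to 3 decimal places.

4.144

By the law of cosines, e² = d² + f² − 2·d·f·cos E = 501.98, so e ≈ 22.405.
Area = ½·d·f·sin E ≈ 107.8.
Semiperimeter s = (13.52+22.405+16.1)/2 = 26.012.
Inradius = area/s = 107.8/26.012 ≈ 4.1441.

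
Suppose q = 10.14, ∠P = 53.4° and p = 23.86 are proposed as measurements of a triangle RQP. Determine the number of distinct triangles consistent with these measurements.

q·sin P = 10.14·sin(53.4°) ≈ 8.141.
Since p ≥ q, exactly one triangle exists.

1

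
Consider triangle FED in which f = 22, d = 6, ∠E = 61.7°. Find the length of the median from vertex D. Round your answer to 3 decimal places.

20.747

By the law of cosines, e² = d² + f² − 2·d·f·cos E = 394.84, so e ≈ 19.871.
Median from D: ½√(2·f² + 2·e² − d²) ≈ 20.747.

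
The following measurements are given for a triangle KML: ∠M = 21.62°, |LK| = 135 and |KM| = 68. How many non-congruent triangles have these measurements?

1

|KM|·sin M = 68·sin(21.62°) ≈ 25.05.
Since |LK| ≥ |KM|, exactly one triangle exists.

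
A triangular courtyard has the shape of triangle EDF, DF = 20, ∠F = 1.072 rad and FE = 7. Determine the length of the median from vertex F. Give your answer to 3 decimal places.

m_F ≈ 12.072

By the law of cosines, ED² = DF² + FE² − 2·DF·FE·cos F = 315.06, so ED ≈ 17.75.
Median from F: ½√(2·DF² + 2·FE² − ED²) ≈ 12.072.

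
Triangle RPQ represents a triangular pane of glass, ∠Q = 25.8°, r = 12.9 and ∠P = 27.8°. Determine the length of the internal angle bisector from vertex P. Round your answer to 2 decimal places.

8.79

The third angle is ∠R = 180° − ∠P − ∠Q = 126.40°.
Law of sines: p = r·sin P/sin R ≈ 7.4748.
Law of sines: q = r·sin Q/sin R ≈ 6.9754.
The bisector from P has length 2·q·r·cos(∠P/2)/(q+r) ≈ 8.7895.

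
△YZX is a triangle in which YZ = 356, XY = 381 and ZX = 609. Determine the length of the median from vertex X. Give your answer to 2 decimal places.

475.75

Median from X: ½√(2·ZX² + 2·XY² − YZ²) ≈ 475.75.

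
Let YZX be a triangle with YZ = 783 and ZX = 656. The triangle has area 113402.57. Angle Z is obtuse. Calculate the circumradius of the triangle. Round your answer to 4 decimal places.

From area = ½·YZ·ZX·sin Z, we get sin Z = 2·area/(YZ·ZX) ≈ 0.44156.
Taking the obtuse solution, ∠Z ≈ 2.684 rad.
Law of cosines then gives XY ≈ 1401.8.
Circumradius = XY/(2 sin Z) ≈ 1587.4.

1587.3783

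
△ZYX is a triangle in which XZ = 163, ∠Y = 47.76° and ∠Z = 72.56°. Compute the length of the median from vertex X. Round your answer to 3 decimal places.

The third angle is ∠X = 180° − ∠Z − ∠Y = 59.68°.
Law of sines: YX = XZ·sin Z/sin Y ≈ 210.05.
Law of sines: ZY = XZ·sin X/sin Y ≈ 190.06.
Median from X: ½√(2·YX² + 2·XZ² − ZY²) ≈ 162.22.

m_X ≈ 162.218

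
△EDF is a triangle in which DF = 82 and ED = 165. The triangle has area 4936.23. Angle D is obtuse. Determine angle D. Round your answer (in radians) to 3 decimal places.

From area = ½·ED·DF·sin D, we get sin D = 2·area/(ED·DF) ≈ 0.72967.
Taking the obtuse solution, ∠D ≈ 2.324 rad.

∠D ≈ 2.324 rad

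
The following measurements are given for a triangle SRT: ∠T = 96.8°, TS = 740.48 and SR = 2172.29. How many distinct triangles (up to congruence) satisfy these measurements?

1

TS·sin T = 740.48·sin(96.8°) ≈ 735.3.
Since ∠T is not acute, a triangle exists only if SR > TS; here SR > TS, so there is exactly one triangle.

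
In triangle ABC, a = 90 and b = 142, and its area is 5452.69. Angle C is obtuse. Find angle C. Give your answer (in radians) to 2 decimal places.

From area = ½·a·b·sin C, we get sin C = 2·area/(a·b) ≈ 0.85332.
Taking the obtuse solution, ∠C ≈ 2.119 rad.

2.12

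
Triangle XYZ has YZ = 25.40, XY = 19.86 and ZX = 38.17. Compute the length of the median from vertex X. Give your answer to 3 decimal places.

Median from X: ½√(2·ZX² + 2·XY² − YZ²) ≈ 27.648.

m_X ≈ 27.648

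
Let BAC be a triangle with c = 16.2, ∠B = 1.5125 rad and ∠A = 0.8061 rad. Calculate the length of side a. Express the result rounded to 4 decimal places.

15.9439

The third angle is ∠C = π − ∠B − ∠A = 0.8230 rad.
Law of sines: a = c·sin A/sin C ≈ 15.944.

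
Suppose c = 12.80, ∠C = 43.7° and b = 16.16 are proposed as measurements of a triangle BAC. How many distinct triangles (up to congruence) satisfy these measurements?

b·sin C = 16.16·sin(43.7°) ≈ 11.16.
Since b sin C < c < b (11.16 < 12.80 < 16.16), two triangles exist.

2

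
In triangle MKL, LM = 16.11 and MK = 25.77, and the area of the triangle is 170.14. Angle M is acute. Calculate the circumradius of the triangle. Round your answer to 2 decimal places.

12.91

From area = ½·LM·MK·sin M, we get sin M = 2·area/(LM·MK) ≈ 0.81965.
Taking the acute solution, ∠M ≈ 55.05°.
Law of cosines then gives KL ≈ 21.165.
Circumradius = KL/(2 sin M) ≈ 12.911.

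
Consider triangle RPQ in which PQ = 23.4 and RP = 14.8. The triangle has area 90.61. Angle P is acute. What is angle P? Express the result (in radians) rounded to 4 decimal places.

∠P ≈ 0.5507 rad

From area = ½·RP·PQ·sin P, we get sin P = 2·area/(RP·PQ) ≈ 0.52327.
Taking the acute solution, ∠P ≈ 0.5507 rad.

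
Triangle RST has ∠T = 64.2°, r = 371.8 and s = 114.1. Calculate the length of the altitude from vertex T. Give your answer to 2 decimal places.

By the law of cosines, t² = r² + s² − 2·r·s·cos T = 1.1433e+05, so t ≈ 338.12.
Area = ½·r·s·sin T ≈ 19097.
The altitude from T has length 2·area/t ≈ 112.96.

112.96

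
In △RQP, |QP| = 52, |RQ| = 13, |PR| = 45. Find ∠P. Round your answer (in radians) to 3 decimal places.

By the law of cosines, cos P = (|QP|² + |PR|² − |RQ|²) / (2·|QP|·|PR|) ≈ 0.97436, so ∠P ≈ 0.227 rad.

∠P ≈ 0.227 rad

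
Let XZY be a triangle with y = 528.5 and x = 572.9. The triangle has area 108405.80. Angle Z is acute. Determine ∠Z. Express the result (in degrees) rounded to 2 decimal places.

From area = ½·y·x·sin Z, we get sin Z = 2·area/(y·x) ≈ 0.71608.
Taking the acute solution, ∠Z ≈ 45.73°.

45.73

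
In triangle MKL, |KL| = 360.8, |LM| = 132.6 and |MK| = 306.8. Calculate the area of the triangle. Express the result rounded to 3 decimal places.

area ≈ 19809.945

Semiperimeter s = (360.8 + 132.6 + 306.8)/2 = 400.1.
Heron's formula: area = √(400.1·39.3·267.5·93.3) ≈ 19810.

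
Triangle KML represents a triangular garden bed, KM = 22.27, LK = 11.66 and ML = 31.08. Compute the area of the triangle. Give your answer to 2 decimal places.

Semiperimeter s = (31.08 + 11.66 + 22.27)/2 = 32.505.
Heron's formula: area = √(32.505·1.425·20.845·10.235) ≈ 99.409.

area ≈ 99.41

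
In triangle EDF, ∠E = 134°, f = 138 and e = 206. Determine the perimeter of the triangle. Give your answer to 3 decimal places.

perimeter ≈ 428.641

Law of sines: sin F = f·sin E/e ≈ 0.48189.
Since e ≥ f, only the acute value applies: ∠F ≈ 28.81°.
Then ∠D = 180° − ∠E − ∠F ≈ 17.19°.
Law of sines gives d = e·sin D/sin E ≈ 84.641.
Semiperimeter s = (206+84.641+138)/2 = 214.32.
Perimeter = 206 + 84.641 + 138 = 428.64.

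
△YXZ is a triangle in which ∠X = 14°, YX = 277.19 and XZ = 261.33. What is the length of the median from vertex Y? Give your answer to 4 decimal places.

m_Y ≈ 153.6922

By the law of cosines, ZY² = YX² + XZ² − 2·YX·XZ·cos X = 4555, so ZY ≈ 67.491.
Median from Y: ½√(2·ZY² + 2·YX² − XZ²) ≈ 153.69.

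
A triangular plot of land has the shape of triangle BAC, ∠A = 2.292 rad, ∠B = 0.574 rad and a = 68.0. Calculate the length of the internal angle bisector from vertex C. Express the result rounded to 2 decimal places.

The third angle is ∠C = π − ∠B − ∠A = 0.276 rad.
Law of sines: b = a·sin B/sin A ≈ 49.165.
Law of sines: c = a·sin C/sin A ≈ 24.639.
The bisector from C has length 2·b·a·cos(∠C/2)/(b+a) ≈ 56.528.

t_C ≈ 56.53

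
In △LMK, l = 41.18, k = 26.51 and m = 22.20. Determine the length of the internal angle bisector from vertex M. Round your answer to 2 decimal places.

By the law of cosines, cos M = (k² + l² − m²) / (2·k·l) ≈ 0.87284, so ∠M ≈ 29.21°.
The bisector from M has length 2·k·l·cos(∠M/2)/(k+l) ≈ 31.213.

31.21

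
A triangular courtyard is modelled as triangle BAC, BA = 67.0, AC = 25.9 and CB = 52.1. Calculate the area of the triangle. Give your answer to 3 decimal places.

Semiperimeter s = (25.9 + 52.1 + 67)/2 = 72.5.
Heron's formula: area = √(72.5·46.6·20.4·5.5) ≈ 615.68.

area ≈ 615.685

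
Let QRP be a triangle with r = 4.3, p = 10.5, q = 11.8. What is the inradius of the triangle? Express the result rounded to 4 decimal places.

1.6859

Semiperimeter s = (11.8 + 4.3 + 10.5)/2 = 13.3.
Heron's formula: area = √(13.3·1.5·9·2.8) ≈ 22.422.
Inradius = area/s = 22.422/13.3 ≈ 1.6859.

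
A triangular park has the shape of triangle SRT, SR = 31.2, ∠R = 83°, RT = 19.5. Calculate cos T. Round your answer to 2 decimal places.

0.45

By the law of cosines, TS² = SR² + RT² − 2·SR·RT·cos R = 1205.4, so TS ≈ 34.719.
Law of cosines again: cos T = (RT² + TS² − SR²)/(2·RT·TS) ≈ 0.45214, so ∠T ≈ 63.12°.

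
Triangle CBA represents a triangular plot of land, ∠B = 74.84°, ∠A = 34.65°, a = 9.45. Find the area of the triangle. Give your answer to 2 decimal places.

71.46

The third angle is ∠C = 180° − ∠B − ∠A = 70.51°.
Law of sines: c = a·sin C/sin A ≈ 15.669.
Law of sines: b = a·sin B/sin A ≈ 16.042.
Area = ½·a·c·sin B ≈ 71.457.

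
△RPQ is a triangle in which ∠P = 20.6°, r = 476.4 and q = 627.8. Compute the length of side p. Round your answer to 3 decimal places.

247.324

By the law of cosines, p² = q² + r² − 2·q·r·cos P = 61169, so p ≈ 247.32.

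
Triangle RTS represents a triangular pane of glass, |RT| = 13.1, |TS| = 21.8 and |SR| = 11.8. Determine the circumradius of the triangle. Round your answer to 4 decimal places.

12.8703

By the law of cosines, cos R = (|SR|² + |RT|² − |TS|²) / (2·|SR|·|RT|) ≈ -0.53173, so ∠R ≈ 122.12°.
Circumradius = |TS|/(2 sin R) ≈ 12.87.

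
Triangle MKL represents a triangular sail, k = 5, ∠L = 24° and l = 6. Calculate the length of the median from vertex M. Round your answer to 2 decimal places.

m_M ≈ 2.10

Law of sines: sin K = k·sin L/l ≈ 0.33895.
Since l ≥ k, only the acute value applies: ∠K ≈ 19.81°.
Then ∠M = 180° − ∠L − ∠K ≈ 136.19°.
Law of sines gives m = l·sin M/sin L ≈ 10.213.
Median from M: ½√(2·k² + 2·l² − m²) ≈ 2.1038.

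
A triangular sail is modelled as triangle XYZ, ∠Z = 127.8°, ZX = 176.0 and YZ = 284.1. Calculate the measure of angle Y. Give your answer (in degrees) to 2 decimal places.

19.53

By the law of cosines, XY² = YZ² + ZX² − 2·YZ·ZX·cos Z = 1.7298e+05, so XY ≈ 415.91.
Law of cosines again: cos Y = (XY² + YZ² − ZX²)/(2·XY·YZ) ≈ 0.94244, so ∠Y ≈ 19.53°.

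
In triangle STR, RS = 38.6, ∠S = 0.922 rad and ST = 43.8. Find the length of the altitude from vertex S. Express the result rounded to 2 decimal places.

36.46

By the law of cosines, TR² = RS² + ST² − 2·RS·ST·cos S = 1365.3, so TR ≈ 36.95.
Area = ½·RS·ST·sin S ≈ 673.58.
The altitude from S has length 2·area/TR ≈ 36.459.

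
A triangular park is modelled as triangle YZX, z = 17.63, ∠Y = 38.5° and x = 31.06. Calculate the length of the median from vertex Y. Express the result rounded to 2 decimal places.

m_Y ≈ 23.09

By the law of cosines, y² = z² + x² − 2·z·x·cos Y = 418.45, so y ≈ 20.456.
Median from Y: ½√(2·z² + 2·x² − y²) ≈ 23.09.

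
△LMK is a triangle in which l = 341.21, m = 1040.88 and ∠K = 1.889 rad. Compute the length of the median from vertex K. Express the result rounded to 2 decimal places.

By the law of cosines, k² = l² + m² − 2·l·m·cos K = 1.4221e+06, so k ≈ 1192.5.
Median from K: ½√(2·l² + 2·m² − k²) ≈ 494.37.

494.37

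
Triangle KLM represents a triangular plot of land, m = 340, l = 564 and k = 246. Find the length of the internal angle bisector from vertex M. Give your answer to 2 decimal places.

338.08

By the law of cosines, cos M = (k² + l² − m²) / (2·k·l) ≈ 0.94783, so ∠M ≈ 0.3244 rad.
The bisector from M has length 2·k·l·cos(∠M/2)/(k+l) ≈ 338.08.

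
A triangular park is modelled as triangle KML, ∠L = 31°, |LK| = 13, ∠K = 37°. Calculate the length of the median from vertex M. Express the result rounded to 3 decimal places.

The third angle is ∠M = 180° − ∠L − ∠K = 112.00°.
Law of sines: |ML| = |LK|·sin K/sin M ≈ 8.438.
Law of sines: |KM| = |LK|·sin L/sin M ≈ 7.2213.
Median from M: ½√(2·|KM|² + 2·|ML|² − |LK|²) ≈ 4.4072.

m_M ≈ 4.407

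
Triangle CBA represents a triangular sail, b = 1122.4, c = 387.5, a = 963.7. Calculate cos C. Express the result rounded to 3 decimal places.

By the law of cosines, cos C = (b² + a² − c²) / (2·b·a) ≈ 0.94223, so ∠C ≈ 19.57°.

cos C ≈ 0.942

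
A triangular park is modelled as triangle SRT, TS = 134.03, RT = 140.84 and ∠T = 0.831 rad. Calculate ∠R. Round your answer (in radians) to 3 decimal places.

By the law of cosines, SR² = RT² + TS² − 2·RT·TS·cos T = 12349, so SR ≈ 111.13.
Law of cosines again: cos R = (SR² + RT² − TS²)/(2·SR·RT) ≈ 0.45431, so ∠R ≈ 1.099 rad.

1.099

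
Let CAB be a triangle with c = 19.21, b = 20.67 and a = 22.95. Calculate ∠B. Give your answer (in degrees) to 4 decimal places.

57.9059

By the law of cosines, cos B = (c² + a² − b²) / (2·c·a) ≈ 0.53131, so ∠B ≈ 57.91°.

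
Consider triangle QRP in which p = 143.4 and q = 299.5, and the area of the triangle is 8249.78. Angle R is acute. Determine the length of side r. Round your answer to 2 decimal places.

From area = ½·p·q·sin R, we get sin R = 2·area/(p·q) ≈ 0.38417.
Taking the acute solution, ∠R ≈ 22.59°.
Law of cosines then gives r ≈ 175.95.

175.95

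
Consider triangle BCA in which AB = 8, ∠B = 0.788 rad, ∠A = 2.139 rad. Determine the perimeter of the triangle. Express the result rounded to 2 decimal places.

The third angle is ∠C = π − ∠A − ∠B = 0.215 rad.
Law of sines: CA = AB·sin B/sin C ≈ 26.633.
Law of sines: BC = AB·sin A/sin C ≈ 31.665.
Semiperimeter s = (26.633+8+31.665)/2 = 33.149.
Perimeter = 26.633 + 8 + 31.665 = 66.298.

perimeter ≈ 66.30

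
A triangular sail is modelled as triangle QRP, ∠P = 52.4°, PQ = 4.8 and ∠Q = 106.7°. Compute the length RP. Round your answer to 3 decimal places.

The third angle is ∠R = 180° − ∠P − ∠Q = 20.90°.
Law of sines: RP = PQ·sin Q/sin R ≈ 12.888.

12.888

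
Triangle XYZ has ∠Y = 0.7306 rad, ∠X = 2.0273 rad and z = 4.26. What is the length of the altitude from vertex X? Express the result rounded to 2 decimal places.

h_X ≈ 2.84

The third angle is ∠Z = π − ∠X − ∠Y = 0.3837 rad.
Law of sines: x = z·sin X/sin Z ≈ 10.215.
Law of sines: y = z·sin Y/sin Z ≈ 7.5939.
Area = ½·z·x·sin Y ≈ 14.519.
The altitude from X has length 2·area/x ≈ 2.8428.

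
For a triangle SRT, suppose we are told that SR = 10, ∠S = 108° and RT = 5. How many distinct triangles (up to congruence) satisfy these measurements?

0

SR·sin S = 10·sin(108°) ≈ 9.511.
Since ∠S is not acute, a triangle exists only if RT > SR; here RT ≤ SR, so there is no triangle.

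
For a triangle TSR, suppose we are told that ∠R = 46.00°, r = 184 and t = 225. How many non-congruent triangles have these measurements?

2

t·sin R = 225·sin(46.00°) ≈ 161.9.
Since t sin R < r < t (161.9 < 184 < 225), two triangles exist.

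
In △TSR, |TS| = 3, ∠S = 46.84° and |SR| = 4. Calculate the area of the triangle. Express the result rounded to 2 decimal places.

4.38

Area = ½·|TS|·|SR|·sin S ≈ 4.3767.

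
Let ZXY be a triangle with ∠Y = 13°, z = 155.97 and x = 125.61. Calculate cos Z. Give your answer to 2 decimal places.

By the law of cosines, y² = z² + x² − 2·z·x·cos Y = 1926, so y ≈ 43.886.
Law of cosines again: cos Z = (x² + y² − z²)/(2·x·y) ≈ -0.60070, so ∠Z ≈ 126.92°.

cos Z ≈ -0.60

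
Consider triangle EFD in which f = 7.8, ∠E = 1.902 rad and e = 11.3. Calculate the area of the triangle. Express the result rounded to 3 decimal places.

Law of sines: sin F = f·sin E/e ≈ 0.65275.
Since e ≥ f, only the acute value applies: ∠F ≈ 0.711 rad.
Then ∠D = π − ∠E − ∠F ≈ 0.528 rad.
Law of sines gives d = e·sin D/sin E ≈ 6.0242.
Area = ½·e·f·sin D ≈ 22.217.

area ≈ 22.217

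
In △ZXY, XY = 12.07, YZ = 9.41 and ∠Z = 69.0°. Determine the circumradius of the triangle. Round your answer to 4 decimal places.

6.4644

Law of sines: sin X = YZ·sin Z/XY ≈ 0.72784.
Since XY ≥ YZ, only the acute value applies: ∠X ≈ 46.71°.
Then ∠Y = 180° − ∠Z − ∠X ≈ 64.29°.
Law of sines gives ZX = XY·sin Y/sin Z ≈ 11.649.
Circumradius = XY/(2 sin Z) ≈ 6.4644.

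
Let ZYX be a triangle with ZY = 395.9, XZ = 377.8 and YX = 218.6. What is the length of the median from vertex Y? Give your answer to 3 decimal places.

Median from Y: ½√(2·ZY² + 2·YX² − XZ²) ≈ 258.03.

m_Y ≈ 258.027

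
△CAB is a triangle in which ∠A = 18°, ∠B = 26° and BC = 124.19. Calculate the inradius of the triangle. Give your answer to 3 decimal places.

r ≈ 26.225

The third angle is ∠C = 180° − ∠A − ∠B = 136.00°.
Law of sines: AB = BC·sin C/sin A ≈ 279.17.
Law of sines: CA = BC·sin B/sin A ≈ 176.18.
Area = ½·BC·AB·sin B ≈ 7599.3.
Semiperimeter s = (279.17+124.19+176.18)/2 = 289.77.
Inradius = area/s = 7599.3/289.77 ≈ 26.225.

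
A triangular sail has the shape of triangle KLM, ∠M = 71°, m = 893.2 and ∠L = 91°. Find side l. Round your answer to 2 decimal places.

The third angle is ∠K = 180° − ∠L − ∠M = 18.00°.
Law of sines: l = m·sin L/sin M ≈ 944.52.

944.52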